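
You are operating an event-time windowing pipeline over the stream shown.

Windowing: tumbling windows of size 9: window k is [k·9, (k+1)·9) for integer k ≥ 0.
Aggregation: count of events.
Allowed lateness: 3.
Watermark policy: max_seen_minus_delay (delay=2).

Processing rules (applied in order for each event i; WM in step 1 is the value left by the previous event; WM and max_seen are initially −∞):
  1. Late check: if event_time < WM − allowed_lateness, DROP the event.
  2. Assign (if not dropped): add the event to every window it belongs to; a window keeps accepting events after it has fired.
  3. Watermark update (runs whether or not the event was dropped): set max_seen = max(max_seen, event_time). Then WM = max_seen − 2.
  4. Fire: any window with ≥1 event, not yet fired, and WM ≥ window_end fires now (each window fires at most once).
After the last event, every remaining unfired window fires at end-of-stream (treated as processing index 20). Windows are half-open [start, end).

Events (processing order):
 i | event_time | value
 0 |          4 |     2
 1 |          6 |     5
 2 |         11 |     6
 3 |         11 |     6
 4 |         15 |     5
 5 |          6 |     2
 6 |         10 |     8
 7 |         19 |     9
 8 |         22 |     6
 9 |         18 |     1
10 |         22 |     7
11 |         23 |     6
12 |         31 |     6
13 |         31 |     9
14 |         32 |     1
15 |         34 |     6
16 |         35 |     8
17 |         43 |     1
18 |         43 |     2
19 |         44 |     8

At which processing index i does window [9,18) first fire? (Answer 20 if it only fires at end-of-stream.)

i=0 t=4 v=2: → [0,9); WM=2
i=1 t=6 v=5: → [0,9); WM=4
i=2 t=11 v=6: → [9,18); WM=9; [0,9) fires=2
i=3 t=11 v=6: → [9,18); WM=9
i=4 t=15 v=5: → [9,18); WM=13
i=5 t=6 v=2: DROP (t<13-3); WM=13
i=6 t=10 v=8: → [9,18); WM=13
i=7 t=19 v=9: → [18,27); WM=17
i=8 t=22 v=6: → [18,27); WM=20; [9,18) fires=4
i=9 t=18 v=1: → [18,27); WM=20
i=10 t=22 v=7: → [18,27); WM=20
i=11 t=23 v=6: → [18,27); WM=21
i=12 t=31 v=6: → [27,36); WM=29; [18,27) fires=5
i=13 t=31 v=9: → [27,36); WM=29
i=14 t=32 v=1: → [27,36); WM=30
i=15 t=34 v=6: → [27,36); WM=32
i=16 t=35 v=8: → [27,36); WM=33
i=17 t=43 v=1: → [36,45); WM=41; [27,36) fires=5
i=18 t=43 v=2: → [36,45); WM=41
i=19 t=44 v=8: → [36,45); WM=42

8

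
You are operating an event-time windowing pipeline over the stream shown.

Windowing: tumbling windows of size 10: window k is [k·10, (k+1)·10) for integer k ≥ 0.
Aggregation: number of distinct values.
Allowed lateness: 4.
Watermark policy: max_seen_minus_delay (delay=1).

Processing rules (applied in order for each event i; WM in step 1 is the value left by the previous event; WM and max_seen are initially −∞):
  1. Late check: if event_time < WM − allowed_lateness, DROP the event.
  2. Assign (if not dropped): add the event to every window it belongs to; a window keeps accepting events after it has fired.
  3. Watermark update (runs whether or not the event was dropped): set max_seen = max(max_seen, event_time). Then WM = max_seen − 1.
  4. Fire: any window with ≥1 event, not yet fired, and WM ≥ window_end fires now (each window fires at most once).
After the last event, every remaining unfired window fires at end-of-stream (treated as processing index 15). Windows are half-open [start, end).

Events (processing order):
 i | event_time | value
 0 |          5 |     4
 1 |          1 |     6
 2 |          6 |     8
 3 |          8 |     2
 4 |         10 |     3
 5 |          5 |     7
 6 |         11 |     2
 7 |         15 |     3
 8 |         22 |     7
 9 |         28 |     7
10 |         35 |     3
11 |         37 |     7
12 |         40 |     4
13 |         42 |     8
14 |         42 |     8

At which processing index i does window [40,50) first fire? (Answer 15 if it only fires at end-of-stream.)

i=0 t=5 v=4: → [0,10); WM=4
i=1 t=1 v=6: → [0,10); WM=4
i=2 t=6 v=8: → [0,10); WM=5
i=3 t=8 v=2: → [0,10); WM=7
i=4 t=10 v=3: → [10,20); WM=9
i=5 t=5 v=7: → [0,10); WM=9
i=6 t=11 v=2: → [10,20); WM=10; [0,10) fires=5
i=7 t=15 v=3: → [10,20); WM=14
i=8 t=22 v=7: → [20,30); WM=21; [10,20) fires=2
i=9 t=28 v=7: → [20,30); WM=27
i=10 t=35 v=3: → [30,40); WM=34; [20,30) fires=1
i=11 t=37 v=7: → [30,40); WM=36
i=12 t=40 v=4: → [40,50); WM=39
i=13 t=42 v=8: → [40,50); WM=41; [30,40) fires=2
i=14 t=42 v=8: → [40,50); WM=41

15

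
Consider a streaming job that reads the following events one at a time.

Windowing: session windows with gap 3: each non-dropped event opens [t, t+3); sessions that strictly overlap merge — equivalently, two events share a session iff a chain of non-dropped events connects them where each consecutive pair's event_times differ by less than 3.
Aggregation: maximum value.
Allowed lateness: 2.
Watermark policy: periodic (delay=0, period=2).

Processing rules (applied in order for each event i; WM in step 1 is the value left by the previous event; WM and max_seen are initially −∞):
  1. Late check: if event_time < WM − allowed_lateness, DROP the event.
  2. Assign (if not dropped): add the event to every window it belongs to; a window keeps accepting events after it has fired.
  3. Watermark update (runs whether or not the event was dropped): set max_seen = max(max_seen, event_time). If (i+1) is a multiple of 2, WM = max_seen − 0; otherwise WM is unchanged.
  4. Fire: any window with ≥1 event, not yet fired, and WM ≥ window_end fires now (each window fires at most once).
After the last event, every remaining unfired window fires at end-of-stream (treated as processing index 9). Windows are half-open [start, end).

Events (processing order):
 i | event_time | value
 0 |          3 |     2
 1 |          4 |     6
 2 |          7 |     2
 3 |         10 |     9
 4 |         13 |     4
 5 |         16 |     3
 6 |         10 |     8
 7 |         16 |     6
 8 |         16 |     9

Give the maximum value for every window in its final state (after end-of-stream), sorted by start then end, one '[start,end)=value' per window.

[3,7)=6 [7,10)=2 [10,13)=9 [13,16)=4 [16,19)=9

i=0 t=3 v=2: → [3,6); WM=−∞
i=1 t=4 v=6: → [3,7); WM=4
i=2 t=7 v=2: → [7,10); WM=4
i=3 t=10 v=9: → [10,13); WM=10
i=4 t=13 v=4: → [13,16); WM=10
i=5 t=16 v=3: → [16,19); WM=16
i=6 t=10 v=8: DROP (t<16-2); WM=16
i=7 t=16 v=6: → [16,19); WM=16
i=8 t=16 v=9: → [16,19); WM=16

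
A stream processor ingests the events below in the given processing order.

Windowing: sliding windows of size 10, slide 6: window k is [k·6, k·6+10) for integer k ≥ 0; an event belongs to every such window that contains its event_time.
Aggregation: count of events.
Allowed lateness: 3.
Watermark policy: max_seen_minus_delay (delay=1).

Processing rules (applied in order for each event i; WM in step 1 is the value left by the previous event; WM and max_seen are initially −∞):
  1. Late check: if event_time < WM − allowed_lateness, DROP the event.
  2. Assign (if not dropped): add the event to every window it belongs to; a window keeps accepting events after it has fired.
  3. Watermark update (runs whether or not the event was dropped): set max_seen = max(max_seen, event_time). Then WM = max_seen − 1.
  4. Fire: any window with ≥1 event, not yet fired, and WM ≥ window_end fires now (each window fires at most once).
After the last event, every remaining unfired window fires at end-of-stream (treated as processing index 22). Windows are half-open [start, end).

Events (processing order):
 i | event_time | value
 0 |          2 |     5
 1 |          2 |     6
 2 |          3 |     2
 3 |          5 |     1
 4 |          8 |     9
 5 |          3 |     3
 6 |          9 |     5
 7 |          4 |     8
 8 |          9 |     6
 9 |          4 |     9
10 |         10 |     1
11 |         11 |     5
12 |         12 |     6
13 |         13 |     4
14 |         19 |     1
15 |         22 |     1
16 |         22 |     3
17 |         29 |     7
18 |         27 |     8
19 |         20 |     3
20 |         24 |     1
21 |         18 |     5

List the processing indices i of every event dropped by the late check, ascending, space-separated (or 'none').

i=0 t=2 v=5: → [0,10); WM=1
i=1 t=2 v=6: → [0,10); WM=1
i=2 t=3 v=2: → [0,10); WM=2
i=3 t=5 v=1: → [0,10); WM=4
i=4 t=8 v=9: → [6,16),[0,10); WM=7
i=5 t=3 v=3: DROP (t<7-3); WM=7
i=6 t=9 v=5: → [6,16),[0,10); WM=8
i=7 t=4 v=8: DROP (t<8-3); WM=8
i=8 t=9 v=6: → [6,16),[0,10); WM=8
i=9 t=4 v=9: DROP (t<8-3); WM=8
i=10 t=10 v=1: → [6,16); WM=9
i=11 t=11 v=5: → [6,16); WM=10; [0,10) fires=7
i=12 t=12 v=6: → [12,22),[6,16); WM=11
i=13 t=13 v=4: → [12,22),[6,16); WM=12
i=14 t=19 v=1: → [18,28),[12,22); WM=18; [6,16) fires=7
i=15 t=22 v=1: → [18,28); WM=21
i=16 t=22 v=3: → [18,28); WM=21
i=17 t=29 v=7: → [24,34); WM=28; [12,22) fires=3 [18,28) fires=3
i=18 t=27 v=8: → [24,34),[18,28); WM=28
i=19 t=20 v=3: DROP (t<28-3); WM=28
i=20 t=24 v=1: DROP (t<28-3); WM=28
i=21 t=18 v=5: DROP (t<28-3); WM=28

5 7 9 19 20 21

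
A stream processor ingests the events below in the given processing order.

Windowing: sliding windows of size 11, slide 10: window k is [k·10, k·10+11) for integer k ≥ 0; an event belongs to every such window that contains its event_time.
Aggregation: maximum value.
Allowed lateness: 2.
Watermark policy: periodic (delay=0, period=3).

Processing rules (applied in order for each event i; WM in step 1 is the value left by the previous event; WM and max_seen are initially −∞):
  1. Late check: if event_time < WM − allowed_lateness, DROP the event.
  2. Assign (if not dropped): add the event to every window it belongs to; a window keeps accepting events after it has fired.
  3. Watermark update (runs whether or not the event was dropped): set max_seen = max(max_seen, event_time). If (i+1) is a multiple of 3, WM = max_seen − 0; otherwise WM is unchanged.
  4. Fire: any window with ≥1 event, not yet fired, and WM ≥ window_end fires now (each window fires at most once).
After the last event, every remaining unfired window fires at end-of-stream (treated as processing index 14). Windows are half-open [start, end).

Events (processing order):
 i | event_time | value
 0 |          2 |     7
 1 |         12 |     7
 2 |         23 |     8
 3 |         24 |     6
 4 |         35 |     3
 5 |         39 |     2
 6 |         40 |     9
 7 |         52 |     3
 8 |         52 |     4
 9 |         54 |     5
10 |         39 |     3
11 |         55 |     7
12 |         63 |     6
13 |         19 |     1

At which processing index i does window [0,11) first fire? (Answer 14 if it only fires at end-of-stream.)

i=0 t=2 v=7: → [0,11); WM=−∞
i=1 t=12 v=7: → [10,21); WM=−∞
i=2 t=23 v=8: → [20,31); WM=23; [0,11) fires=7 [10,21) fires=7
i=3 t=24 v=6: → [20,31); WM=23
i=4 t=35 v=3: → [30,41); WM=23
i=5 t=39 v=2: → [30,41); WM=39; [20,31) fires=8
i=6 t=40 v=9: → [40,51),[30,41); WM=39
i=7 t=52 v=3: → [50,61); WM=39
i=8 t=52 v=4: → [50,61); WM=52; [30,41) fires=9 [40,51) fires=9
i=9 t=54 v=5: → [50,61); WM=52
i=10 t=39 v=3: DROP (t<52-2); WM=52
i=11 t=55 v=7: → [50,61); WM=55
i=12 t=63 v=6: → [60,71); WM=55
i=13 t=19 v=1: DROP (t<55-2); WM=55

2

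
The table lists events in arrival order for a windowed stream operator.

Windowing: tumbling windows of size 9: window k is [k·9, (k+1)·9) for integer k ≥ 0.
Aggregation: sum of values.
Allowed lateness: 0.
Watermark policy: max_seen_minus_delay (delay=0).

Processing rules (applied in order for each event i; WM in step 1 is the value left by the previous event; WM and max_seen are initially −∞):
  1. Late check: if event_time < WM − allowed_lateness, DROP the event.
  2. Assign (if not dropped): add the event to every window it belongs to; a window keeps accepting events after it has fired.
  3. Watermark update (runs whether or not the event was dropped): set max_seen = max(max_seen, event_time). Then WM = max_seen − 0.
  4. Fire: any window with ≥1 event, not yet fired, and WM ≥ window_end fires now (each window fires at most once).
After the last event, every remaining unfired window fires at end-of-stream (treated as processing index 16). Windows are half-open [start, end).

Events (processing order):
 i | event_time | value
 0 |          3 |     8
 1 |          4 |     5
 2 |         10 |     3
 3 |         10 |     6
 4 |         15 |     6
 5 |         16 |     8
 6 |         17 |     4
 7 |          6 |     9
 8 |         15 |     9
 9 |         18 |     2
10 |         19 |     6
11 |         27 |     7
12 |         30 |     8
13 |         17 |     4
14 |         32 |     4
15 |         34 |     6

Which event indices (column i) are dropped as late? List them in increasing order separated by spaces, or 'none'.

i=0 t=3 v=8: → [0,9); WM=3
i=1 t=4 v=5: → [0,9); WM=4
i=2 t=10 v=3: → [9,18); WM=10; [0,9) fires=13
i=3 t=10 v=6: → [9,18); WM=10
i=4 t=15 v=6: → [9,18); WM=15
i=5 t=16 v=8: → [9,18); WM=16
i=6 t=17 v=4: → [9,18); WM=17
i=7 t=6 v=9: DROP (t<17-0); WM=17
i=8 t=15 v=9: DROP (t<17-0); WM=17
i=9 t=18 v=2: → [18,27); WM=18; [9,18) fires=27
i=10 t=19 v=6: → [18,27); WM=19
i=11 t=27 v=7: → [27,36); WM=27; [18,27) fires=8
i=12 t=30 v=8: → [27,36); WM=30
i=13 t=17 v=4: DROP (t<30-0); WM=30
i=14 t=32 v=4: → [27,36); WM=32
i=15 t=34 v=6: → [27,36); WM=34

7 8 13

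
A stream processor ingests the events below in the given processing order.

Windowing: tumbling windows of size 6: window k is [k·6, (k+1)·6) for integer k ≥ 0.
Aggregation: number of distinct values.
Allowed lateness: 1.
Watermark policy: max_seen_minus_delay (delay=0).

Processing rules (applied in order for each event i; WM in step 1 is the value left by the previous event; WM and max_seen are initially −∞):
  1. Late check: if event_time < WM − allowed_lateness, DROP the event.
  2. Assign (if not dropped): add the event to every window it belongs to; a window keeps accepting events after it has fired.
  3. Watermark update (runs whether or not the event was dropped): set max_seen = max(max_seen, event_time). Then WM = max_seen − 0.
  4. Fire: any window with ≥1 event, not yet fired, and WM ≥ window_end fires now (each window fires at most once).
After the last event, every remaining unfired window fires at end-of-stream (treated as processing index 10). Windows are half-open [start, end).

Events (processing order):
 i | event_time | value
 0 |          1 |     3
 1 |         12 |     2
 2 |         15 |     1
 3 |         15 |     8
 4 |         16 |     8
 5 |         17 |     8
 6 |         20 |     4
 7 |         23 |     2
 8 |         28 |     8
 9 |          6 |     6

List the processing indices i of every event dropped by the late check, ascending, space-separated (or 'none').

i=0 t=1 v=3: → [0,6); WM=1
i=1 t=12 v=2: → [12,18); WM=12; [0,6) fires=1
i=2 t=15 v=1: → [12,18); WM=15
i=3 t=15 v=8: → [12,18); WM=15
i=4 t=16 v=8: → [12,18); WM=16
i=5 t=17 v=8: → [12,18); WM=17
i=6 t=20 v=4: → [18,24); WM=20; [12,18) fires=3
i=7 t=23 v=2: → [18,24); WM=23
i=8 t=28 v=8: → [24,30); WM=28; [18,24) fires=2
i=9 t=6 v=6: DROP (t<28-1); WM=28

9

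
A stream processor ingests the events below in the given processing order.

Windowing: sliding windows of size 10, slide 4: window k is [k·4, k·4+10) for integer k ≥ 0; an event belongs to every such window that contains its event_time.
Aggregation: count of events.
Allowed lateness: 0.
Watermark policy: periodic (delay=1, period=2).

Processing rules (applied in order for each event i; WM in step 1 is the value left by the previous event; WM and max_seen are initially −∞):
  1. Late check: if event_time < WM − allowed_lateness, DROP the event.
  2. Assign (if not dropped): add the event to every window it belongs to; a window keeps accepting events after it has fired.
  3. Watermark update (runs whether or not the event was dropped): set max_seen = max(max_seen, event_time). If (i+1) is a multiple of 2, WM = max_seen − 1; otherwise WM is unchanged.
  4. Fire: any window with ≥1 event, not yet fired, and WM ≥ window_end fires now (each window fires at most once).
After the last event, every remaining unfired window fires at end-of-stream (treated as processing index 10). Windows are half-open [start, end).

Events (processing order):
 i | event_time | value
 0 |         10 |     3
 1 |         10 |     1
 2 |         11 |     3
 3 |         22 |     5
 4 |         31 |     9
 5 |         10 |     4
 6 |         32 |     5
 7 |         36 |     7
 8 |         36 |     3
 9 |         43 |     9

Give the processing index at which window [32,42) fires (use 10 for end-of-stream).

i=0 t=10 v=3: → [8,18),[4,14); WM=−∞
i=1 t=10 v=1: → [8,18),[4,14); WM=9
i=2 t=11 v=3: → [8,18),[4,14); WM=9
i=3 t=22 v=5: → [20,30),[16,26); WM=21; [4,14) fires=3 [8,18) fires=3
i=4 t=31 v=9: → [28,38),[24,34); WM=21
i=5 t=10 v=4: DROP (t<21-0); WM=30; [16,26) fires=1 [20,30) fires=1
i=6 t=32 v=5: → [32,42),[28,38),[24,34); WM=30
i=7 t=36 v=7: → [36,46),[32,42),[28,38); WM=35; [24,34) fires=2
i=8 t=36 v=3: → [36,46),[32,42),[28,38); WM=35
i=9 t=43 v=9: → [40,50),[36,46); WM=42; [28,38) fires=4 [32,42) fires=3

9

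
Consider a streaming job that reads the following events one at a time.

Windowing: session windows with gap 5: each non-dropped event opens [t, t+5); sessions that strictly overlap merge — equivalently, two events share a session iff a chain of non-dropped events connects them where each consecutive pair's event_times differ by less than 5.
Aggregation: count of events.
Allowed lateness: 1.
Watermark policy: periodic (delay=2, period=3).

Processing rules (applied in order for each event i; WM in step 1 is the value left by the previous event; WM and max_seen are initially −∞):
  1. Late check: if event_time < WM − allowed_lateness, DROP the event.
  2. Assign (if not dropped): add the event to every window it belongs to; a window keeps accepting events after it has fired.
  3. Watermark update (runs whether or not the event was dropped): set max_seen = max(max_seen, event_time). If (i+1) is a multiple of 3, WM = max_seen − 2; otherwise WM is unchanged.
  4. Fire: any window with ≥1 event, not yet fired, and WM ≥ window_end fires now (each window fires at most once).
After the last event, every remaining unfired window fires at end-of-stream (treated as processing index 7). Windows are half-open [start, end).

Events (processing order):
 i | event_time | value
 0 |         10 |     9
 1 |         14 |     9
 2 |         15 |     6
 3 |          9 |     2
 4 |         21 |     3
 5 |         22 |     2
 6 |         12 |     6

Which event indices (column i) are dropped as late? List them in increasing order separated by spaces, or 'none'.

i=0 t=10 v=9: → [10,15); WM=−∞
i=1 t=14 v=9: → [10,19); WM=−∞
i=2 t=15 v=6: → [10,20); WM=13
i=3 t=9 v=2: DROP (t<13-1); WM=13
i=4 t=21 v=3: → [21,26); WM=13
i=5 t=22 v=2: → [21,27); WM=20
i=6 t=12 v=6: DROP (t<20-1); WM=20

3 6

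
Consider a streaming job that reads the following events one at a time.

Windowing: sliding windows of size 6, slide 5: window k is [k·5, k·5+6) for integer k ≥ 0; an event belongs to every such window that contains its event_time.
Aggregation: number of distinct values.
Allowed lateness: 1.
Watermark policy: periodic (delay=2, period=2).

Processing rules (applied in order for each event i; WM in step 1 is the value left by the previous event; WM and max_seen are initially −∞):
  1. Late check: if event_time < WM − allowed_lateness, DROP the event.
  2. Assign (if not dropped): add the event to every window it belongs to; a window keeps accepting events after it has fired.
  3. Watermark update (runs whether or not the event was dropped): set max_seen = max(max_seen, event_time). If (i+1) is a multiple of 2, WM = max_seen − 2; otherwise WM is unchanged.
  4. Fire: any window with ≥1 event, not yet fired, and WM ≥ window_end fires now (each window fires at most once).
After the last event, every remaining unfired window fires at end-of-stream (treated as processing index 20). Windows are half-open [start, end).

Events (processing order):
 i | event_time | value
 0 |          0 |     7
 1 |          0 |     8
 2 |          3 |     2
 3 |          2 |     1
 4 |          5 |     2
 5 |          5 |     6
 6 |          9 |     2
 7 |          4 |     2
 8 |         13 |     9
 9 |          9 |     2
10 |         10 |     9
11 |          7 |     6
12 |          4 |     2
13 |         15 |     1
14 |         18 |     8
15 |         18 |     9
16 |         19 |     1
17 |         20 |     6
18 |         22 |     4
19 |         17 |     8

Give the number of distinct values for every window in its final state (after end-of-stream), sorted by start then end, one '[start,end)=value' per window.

i=0 t=0 v=7: → [0,6); WM=−∞
i=1 t=0 v=8: → [0,6); WM=-2
i=2 t=3 v=2: → [0,6); WM=-2
i=3 t=2 v=1: → [0,6); WM=1
i=4 t=5 v=2: → [5,11),[0,6); WM=1
i=5 t=5 v=6: → [5,11),[0,6); WM=3
i=6 t=9 v=2: → [5,11); WM=3
i=7 t=4 v=2: → [0,6); WM=7; [0,6) fires=5
i=8 t=13 v=9: → [10,16); WM=7
i=9 t=9 v=2: → [5,11); WM=11; [5,11) fires=2
i=10 t=10 v=9: → [10,16),[5,11); WM=11
i=11 t=7 v=6: DROP (t<11-1); WM=11
i=12 t=4 v=2: DROP (t<11-1); WM=11
i=13 t=15 v=1: → [15,21),[10,16); WM=13
i=14 t=18 v=8: → [15,21); WM=13
i=15 t=18 v=9: → [15,21); WM=16; [10,16) fires=2
i=16 t=19 v=1: → [15,21); WM=16
i=17 t=20 v=6: → [20,26),[15,21); WM=18
i=18 t=22 v=4: → [20,26); WM=18
i=19 t=17 v=8: → [15,21); WM=20

[0,6)=5 [5,11)=3 [10,16)=2 [15,21)=4 [20,26)=2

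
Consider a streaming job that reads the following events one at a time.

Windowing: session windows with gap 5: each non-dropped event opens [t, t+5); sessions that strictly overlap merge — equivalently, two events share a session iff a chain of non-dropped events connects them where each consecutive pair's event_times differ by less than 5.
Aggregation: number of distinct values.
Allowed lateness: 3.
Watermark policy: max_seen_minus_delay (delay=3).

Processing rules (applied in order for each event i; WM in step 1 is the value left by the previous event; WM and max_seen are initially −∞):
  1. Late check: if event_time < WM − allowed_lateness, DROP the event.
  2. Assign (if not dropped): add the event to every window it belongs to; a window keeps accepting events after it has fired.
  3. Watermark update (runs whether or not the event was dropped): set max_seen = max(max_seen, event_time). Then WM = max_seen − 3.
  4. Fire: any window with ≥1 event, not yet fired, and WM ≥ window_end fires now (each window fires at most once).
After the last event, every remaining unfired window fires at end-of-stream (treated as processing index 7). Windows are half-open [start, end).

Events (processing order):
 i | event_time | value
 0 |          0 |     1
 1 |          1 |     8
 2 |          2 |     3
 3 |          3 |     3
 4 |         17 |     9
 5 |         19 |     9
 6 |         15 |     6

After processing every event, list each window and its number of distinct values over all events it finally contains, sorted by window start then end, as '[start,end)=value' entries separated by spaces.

i=0 t=0 v=1: → [0,5); WM=-3
i=1 t=1 v=8: → [0,6); WM=-2
i=2 t=2 v=3: → [0,7); WM=-1
i=3 t=3 v=3: → [0,8); WM=0
i=4 t=17 v=9: → [17,22); WM=14
i=5 t=19 v=9: → [17,24); WM=16
i=6 t=15 v=6: → [15,24); WM=16

[0,8)=3 [15,24)=2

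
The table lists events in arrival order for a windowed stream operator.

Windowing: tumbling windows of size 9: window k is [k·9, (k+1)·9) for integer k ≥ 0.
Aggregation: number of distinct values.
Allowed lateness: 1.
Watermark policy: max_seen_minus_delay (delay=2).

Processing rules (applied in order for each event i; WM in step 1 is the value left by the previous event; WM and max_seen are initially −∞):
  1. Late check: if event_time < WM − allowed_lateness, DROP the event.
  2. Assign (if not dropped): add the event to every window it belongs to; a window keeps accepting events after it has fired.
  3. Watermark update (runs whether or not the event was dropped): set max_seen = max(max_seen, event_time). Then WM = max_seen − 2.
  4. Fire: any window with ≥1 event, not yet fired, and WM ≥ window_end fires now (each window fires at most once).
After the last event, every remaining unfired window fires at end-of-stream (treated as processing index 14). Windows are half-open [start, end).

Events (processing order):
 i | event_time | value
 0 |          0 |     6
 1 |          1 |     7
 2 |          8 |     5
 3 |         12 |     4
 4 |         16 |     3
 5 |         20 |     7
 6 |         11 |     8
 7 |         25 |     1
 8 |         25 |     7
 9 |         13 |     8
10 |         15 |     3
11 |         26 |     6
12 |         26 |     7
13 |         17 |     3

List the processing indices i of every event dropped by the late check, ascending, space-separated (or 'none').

i=0 t=0 v=6: → [0,9); WM=-2
i=1 t=1 v=7: → [0,9); WM=-1
i=2 t=8 v=5: → [0,9); WM=6
i=3 t=12 v=4: → [9,18); WM=10; [0,9) fires=3
i=4 t=16 v=3: → [9,18); WM=14
i=5 t=20 v=7: → [18,27); WM=18; [9,18) fires=2
i=6 t=11 v=8: DROP (t<18-1); WM=18
i=7 t=25 v=1: → [18,27); WM=23
i=8 t=25 v=7: → [18,27); WM=23
i=9 t=13 v=8: DROP (t<23-1); WM=23
i=10 t=15 v=3: DROP (t<23-1); WM=23
i=11 t=26 v=6: → [18,27); WM=24
i=12 t=26 v=7: → [18,27); WM=24
i=13 t=17 v=3: DROP (t<24-1); WM=24

6 9 10 13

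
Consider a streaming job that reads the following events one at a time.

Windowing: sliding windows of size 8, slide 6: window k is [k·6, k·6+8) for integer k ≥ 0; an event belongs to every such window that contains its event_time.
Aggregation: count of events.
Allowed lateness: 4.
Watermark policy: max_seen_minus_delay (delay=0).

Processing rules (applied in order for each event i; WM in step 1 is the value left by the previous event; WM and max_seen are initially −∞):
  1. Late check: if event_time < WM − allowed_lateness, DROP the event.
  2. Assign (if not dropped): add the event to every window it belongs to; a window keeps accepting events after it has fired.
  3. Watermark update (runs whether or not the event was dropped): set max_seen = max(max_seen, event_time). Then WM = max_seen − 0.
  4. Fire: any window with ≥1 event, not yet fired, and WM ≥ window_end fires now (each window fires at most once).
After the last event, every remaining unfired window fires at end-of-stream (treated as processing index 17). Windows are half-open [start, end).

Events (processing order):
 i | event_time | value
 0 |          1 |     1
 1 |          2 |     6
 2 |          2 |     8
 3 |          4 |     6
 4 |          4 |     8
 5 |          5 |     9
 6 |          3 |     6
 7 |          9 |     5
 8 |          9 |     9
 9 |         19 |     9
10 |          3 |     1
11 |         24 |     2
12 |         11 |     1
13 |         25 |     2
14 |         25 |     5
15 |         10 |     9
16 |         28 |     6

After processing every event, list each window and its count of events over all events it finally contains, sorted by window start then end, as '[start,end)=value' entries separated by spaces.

[0,8)=7 [6,14)=2 [12,20)=1 [18,26)=4 [24,32)=4

i=0 t=1 v=1: → [0,8); WM=1
i=1 t=2 v=6: → [0,8); WM=2
i=2 t=2 v=8: → [0,8); WM=2
i=3 t=4 v=6: → [0,8); WM=4
i=4 t=4 v=8: → [0,8); WM=4
i=5 t=5 v=9: → [0,8); WM=5
i=6 t=3 v=6: → [0,8); WM=5
i=7 t=9 v=5: → [6,14); WM=9; [0,8) fires=7
i=8 t=9 v=9: → [6,14); WM=9
i=9 t=19 v=9: → [18,26),[12,20); WM=19; [6,14) fires=2
i=10 t=3 v=1: DROP (t<19-4); WM=19
i=11 t=24 v=2: → [24,32),[18,26); WM=24; [12,20) fires=1
i=12 t=11 v=1: DROP (t<24-4); WM=24
i=13 t=25 v=2: → [24,32),[18,26); WM=25
i=14 t=25 v=5: → [24,32),[18,26); WM=25
i=15 t=10 v=9: DROP (t<25-4); WM=25
i=16 t=28 v=6: → [24,32); WM=28; [18,26) fires=4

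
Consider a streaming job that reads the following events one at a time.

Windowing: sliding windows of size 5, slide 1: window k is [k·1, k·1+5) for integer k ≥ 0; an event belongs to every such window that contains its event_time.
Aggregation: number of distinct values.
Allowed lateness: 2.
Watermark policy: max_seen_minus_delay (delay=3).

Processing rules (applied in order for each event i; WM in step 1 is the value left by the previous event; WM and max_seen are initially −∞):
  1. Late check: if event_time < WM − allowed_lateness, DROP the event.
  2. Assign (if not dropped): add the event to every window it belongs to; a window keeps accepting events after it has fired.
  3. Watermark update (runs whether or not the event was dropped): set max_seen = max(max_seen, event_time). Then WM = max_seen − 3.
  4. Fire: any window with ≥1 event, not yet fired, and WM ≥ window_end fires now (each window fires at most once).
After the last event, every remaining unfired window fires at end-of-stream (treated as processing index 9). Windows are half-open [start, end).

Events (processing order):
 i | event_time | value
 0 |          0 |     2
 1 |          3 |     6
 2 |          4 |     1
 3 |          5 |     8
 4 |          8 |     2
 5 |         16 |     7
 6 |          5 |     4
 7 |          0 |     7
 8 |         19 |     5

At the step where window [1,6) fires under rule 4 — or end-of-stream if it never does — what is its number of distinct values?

i=0 t=0 v=2: → [0,5); WM=-3
i=1 t=3 v=6: → [3,8),[2,7),[1,6),[0,5); WM=0
i=2 t=4 v=1: → [4,9),[3,8),[2,7),[1,6),[0,5); WM=1
i=3 t=5 v=8: → [5,10),[4,9),[3,8),[2,7),[1,6); WM=2
i=4 t=8 v=2: → [8,13),[7,12),[6,11),[5,10),[4,9); WM=5; [0,5) fires=3
i=5 t=16 v=7: → [16,21),[15,20),[14,19),[13,18),[12,17); WM=13; [1,6) fires=3 [2,7) fires=3 [3,8) fires=3 [4,9) fires=3 [5,10) fires=2 [6,11) fires=1 [7,12) fires=1 [8,13) fires=1
i=6 t=5 v=4: DROP (t<13-2); WM=13
i=7 t=0 v=7: DROP (t<13-2); WM=13
i=8 t=19 v=5: → [19,24),[18,23),[17,22),[16,21),[15,20); WM=16

3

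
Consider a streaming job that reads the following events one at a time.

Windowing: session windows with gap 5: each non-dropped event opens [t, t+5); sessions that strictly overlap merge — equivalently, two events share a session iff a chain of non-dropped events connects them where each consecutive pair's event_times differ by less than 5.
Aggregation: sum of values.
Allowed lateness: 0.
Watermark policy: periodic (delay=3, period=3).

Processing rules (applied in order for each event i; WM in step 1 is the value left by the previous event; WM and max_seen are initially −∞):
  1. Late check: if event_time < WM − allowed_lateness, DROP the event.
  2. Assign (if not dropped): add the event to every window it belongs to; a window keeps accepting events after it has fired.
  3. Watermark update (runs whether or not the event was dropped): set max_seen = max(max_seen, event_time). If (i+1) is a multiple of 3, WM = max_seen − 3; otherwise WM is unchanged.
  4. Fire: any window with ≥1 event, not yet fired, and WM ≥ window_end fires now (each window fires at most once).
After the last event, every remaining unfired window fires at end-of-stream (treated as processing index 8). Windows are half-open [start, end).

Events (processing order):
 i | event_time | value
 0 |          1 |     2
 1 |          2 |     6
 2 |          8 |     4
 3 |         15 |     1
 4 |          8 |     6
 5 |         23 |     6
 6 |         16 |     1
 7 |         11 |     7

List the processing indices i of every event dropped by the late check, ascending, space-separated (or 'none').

i=0 t=1 v=2: → [1,6); WM=−∞
i=1 t=2 v=6: → [1,7); WM=−∞
i=2 t=8 v=4: → [8,13); WM=5
i=3 t=15 v=1: → [15,20); WM=5
i=4 t=8 v=6: → [8,13); WM=5
i=5 t=23 v=6: → [23,28); WM=20
i=6 t=16 v=1: DROP (t<20-0); WM=20
i=7 t=11 v=7: DROP (t<20-0); WM=20

6 7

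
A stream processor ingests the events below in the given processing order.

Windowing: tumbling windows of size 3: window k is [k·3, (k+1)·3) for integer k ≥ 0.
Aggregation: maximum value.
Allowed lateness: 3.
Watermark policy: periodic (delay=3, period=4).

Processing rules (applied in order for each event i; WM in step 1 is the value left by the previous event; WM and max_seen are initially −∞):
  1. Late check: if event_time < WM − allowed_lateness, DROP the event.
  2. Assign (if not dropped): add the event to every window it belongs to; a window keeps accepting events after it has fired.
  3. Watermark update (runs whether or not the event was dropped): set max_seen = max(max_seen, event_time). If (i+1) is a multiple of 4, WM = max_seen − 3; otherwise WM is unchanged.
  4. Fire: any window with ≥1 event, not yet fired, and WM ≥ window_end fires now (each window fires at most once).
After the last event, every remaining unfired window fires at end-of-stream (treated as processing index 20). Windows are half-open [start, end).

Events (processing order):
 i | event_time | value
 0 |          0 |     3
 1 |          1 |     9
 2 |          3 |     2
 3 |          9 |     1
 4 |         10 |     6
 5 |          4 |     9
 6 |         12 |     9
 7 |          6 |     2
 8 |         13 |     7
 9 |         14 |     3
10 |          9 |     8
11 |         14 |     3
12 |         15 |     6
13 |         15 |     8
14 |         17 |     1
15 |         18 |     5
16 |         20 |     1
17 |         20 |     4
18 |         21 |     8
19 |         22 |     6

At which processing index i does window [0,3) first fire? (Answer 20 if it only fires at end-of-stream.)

3

i=0 t=0 v=3: → [0,3); WM=−∞
i=1 t=1 v=9: → [0,3); WM=−∞
i=2 t=3 v=2: → [3,6); WM=−∞
i=3 t=9 v=1: → [9,12); WM=6; [0,3) fires=9 [3,6) fires=2
i=4 t=10 v=6: → [9,12); WM=6
i=5 t=4 v=9: → [3,6); WM=6
i=6 t=12 v=9: → [12,15); WM=6
i=7 t=6 v=2: → [6,9); WM=9; [6,9) fires=2
i=8 t=13 v=7: → [12,15); WM=9
i=9 t=14 v=3: → [12,15); WM=9
i=10 t=9 v=8: → [9,12); WM=9
i=11 t=14 v=3: → [12,15); WM=11
i=12 t=15 v=6: → [15,18); WM=11
i=13 t=15 v=8: → [15,18); WM=11
i=14 t=17 v=1: → [15,18); WM=11
i=15 t=18 v=5: → [18,21); WM=15; [9,12) fires=8 [12,15) fires=9
i=16 t=20 v=1: → [18,21); WM=15
i=17 t=20 v=4: → [18,21); WM=15
i=18 t=21 v=8: → [21,24); WM=15
i=19 t=22 v=6: → [21,24); WM=19; [15,18) fires=8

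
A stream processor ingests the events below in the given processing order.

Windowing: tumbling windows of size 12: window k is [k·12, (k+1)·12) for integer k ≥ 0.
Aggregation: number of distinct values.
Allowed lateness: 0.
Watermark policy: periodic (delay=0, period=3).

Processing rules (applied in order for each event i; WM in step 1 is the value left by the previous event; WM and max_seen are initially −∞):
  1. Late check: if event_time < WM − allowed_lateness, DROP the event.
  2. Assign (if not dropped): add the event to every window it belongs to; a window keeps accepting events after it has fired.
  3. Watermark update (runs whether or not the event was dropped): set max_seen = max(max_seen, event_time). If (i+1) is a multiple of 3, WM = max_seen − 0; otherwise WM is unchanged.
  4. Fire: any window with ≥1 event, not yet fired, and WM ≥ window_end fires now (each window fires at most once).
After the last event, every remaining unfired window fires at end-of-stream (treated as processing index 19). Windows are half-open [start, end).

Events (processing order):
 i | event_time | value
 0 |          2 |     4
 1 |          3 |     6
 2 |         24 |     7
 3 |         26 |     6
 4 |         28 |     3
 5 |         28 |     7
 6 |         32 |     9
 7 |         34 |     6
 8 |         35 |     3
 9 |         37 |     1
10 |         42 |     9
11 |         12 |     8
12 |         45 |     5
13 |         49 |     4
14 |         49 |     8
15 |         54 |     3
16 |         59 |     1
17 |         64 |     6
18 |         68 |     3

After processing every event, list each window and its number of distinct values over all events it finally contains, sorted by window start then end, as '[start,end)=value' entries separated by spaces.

[0,12)=2 [24,36)=4 [36,48)=3 [48,60)=4 [60,72)=2

i=0 t=2 v=4: → [0,12); WM=−∞
i=1 t=3 v=6: → [0,12); WM=−∞
i=2 t=24 v=7: → [24,36); WM=24; [0,12) fires=2
i=3 t=26 v=6: → [24,36); WM=24
i=4 t=28 v=3: → [24,36); WM=24
i=5 t=28 v=7: → [24,36); WM=28
i=6 t=32 v=9: → [24,36); WM=28
i=7 t=34 v=6: → [24,36); WM=28
i=8 t=35 v=3: → [24,36); WM=35
i=9 t=37 v=1: → [36,48); WM=35
i=10 t=42 v=9: → [36,48); WM=35
i=11 t=12 v=8: DROP (t<35-0); WM=42; [24,36) fires=4
i=12 t=45 v=5: → [36,48); WM=42
i=13 t=49 v=4: → [48,60); WM=42
i=14 t=49 v=8: → [48,60); WM=49; [36,48) fires=3
i=15 t=54 v=3: → [48,60); WM=49
i=16 t=59 v=1: → [48,60); WM=49
i=17 t=64 v=6: → [60,72); WM=64; [48,60) fires=4
i=18 t=68 v=3: → [60,72); WM=64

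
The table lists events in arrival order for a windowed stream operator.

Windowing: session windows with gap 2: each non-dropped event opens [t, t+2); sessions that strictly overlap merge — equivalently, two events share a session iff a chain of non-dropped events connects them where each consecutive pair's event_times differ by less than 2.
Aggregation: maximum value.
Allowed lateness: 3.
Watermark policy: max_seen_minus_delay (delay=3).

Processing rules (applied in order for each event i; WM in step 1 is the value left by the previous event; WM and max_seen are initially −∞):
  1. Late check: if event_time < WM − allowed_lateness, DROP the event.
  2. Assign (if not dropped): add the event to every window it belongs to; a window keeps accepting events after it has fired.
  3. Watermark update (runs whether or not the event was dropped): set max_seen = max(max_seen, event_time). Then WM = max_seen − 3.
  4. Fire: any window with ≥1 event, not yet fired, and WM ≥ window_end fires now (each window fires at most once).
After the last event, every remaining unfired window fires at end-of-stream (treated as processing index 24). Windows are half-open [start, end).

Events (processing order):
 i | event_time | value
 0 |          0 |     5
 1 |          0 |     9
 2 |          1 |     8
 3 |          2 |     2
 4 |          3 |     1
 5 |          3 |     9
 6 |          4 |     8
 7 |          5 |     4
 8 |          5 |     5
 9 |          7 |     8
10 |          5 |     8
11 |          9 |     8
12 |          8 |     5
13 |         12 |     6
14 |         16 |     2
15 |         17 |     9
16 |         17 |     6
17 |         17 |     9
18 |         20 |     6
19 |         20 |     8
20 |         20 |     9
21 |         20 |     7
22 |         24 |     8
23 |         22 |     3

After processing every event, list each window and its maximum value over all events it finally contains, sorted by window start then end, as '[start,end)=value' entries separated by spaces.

[0,7)=9 [7,11)=8 [12,14)=6 [16,19)=9 [20,22)=9 [22,24)=3 [24,26)=8

i=0 t=0 v=5: → [0,2); WM=-3
i=1 t=0 v=9: → [0,2); WM=-3
i=2 t=1 v=8: → [0,3); WM=-2
i=3 t=2 v=2: → [0,4); WM=-1
i=4 t=3 v=1: → [0,5); WM=0
i=5 t=3 v=9: → [0,5); WM=0
i=6 t=4 v=8: → [0,6); WM=1
i=7 t=5 v=4: → [0,7); WM=2
i=8 t=5 v=5: → [0,7); WM=2
i=9 t=7 v=8: → [7,9); WM=4
i=10 t=5 v=8: → [0,7); WM=4
i=11 t=9 v=8: → [9,11); WM=6
i=12 t=8 v=5: → [7,11); WM=6
i=13 t=12 v=6: → [12,14); WM=9
i=14 t=16 v=2: → [16,18); WM=13
i=15 t=17 v=9: → [16,19); WM=14
i=16 t=17 v=6: → [16,19); WM=14
i=17 t=17 v=9: → [16,19); WM=14
i=18 t=20 v=6: → [20,22); WM=17
i=19 t=20 v=8: → [20,22); WM=17
i=20 t=20 v=9: → [20,22); WM=17
i=21 t=20 v=7: → [20,22); WM=17
i=22 t=24 v=8: → [24,26); WM=21
i=23 t=22 v=3: → [22,24); WM=21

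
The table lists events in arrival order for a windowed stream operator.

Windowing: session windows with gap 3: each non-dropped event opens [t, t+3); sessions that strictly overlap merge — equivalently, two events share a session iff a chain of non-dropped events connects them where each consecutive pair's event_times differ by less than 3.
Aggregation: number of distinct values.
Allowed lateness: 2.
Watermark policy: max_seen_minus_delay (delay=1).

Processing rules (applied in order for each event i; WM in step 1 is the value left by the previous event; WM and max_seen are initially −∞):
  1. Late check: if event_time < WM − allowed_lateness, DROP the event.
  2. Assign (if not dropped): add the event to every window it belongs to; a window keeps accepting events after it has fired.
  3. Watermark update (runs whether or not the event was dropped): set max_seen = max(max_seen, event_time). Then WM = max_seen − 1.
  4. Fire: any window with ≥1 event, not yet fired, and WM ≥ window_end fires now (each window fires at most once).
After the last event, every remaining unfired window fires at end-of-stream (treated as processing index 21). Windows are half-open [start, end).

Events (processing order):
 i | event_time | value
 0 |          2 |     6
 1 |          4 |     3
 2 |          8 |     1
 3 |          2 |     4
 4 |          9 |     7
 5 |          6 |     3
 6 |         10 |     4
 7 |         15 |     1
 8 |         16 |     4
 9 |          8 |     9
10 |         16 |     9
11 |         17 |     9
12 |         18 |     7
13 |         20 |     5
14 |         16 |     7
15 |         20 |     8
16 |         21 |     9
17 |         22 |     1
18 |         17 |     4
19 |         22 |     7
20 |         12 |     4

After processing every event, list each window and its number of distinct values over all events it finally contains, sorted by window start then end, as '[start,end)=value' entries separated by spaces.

i=0 t=2 v=6: → [2,5); WM=1
i=1 t=4 v=3: → [2,7); WM=3
i=2 t=8 v=1: → [8,11); WM=7
i=3 t=2 v=4: DROP (t<7-2); WM=7
i=4 t=9 v=7: → [8,12); WM=8
i=5 t=6 v=3: → [2,12); WM=8
i=6 t=10 v=4: → [2,13); WM=9
i=7 t=15 v=1: → [15,18); WM=14
i=8 t=16 v=4: → [15,19); WM=15
i=9 t=8 v=9: DROP (t<15-2); WM=15
i=10 t=16 v=9: → [15,19); WM=15
i=11 t=17 v=9: → [15,20); WM=16
i=12 t=18 v=7: → [15,21); WM=17
i=13 t=20 v=5: → [15,23); WM=19
i=14 t=16 v=7: DROP (t<19-2); WM=19
i=15 t=20 v=8: → [15,23); WM=19
i=16 t=21 v=9: → [15,24); WM=20
i=17 t=22 v=1: → [15,25); WM=21
i=18 t=17 v=4: DROP (t<21-2); WM=21
i=19 t=22 v=7: → [15,25); WM=21
i=20 t=12 v=4: DROP (t<21-2); WM=21

[2,13)=5 [15,25)=6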